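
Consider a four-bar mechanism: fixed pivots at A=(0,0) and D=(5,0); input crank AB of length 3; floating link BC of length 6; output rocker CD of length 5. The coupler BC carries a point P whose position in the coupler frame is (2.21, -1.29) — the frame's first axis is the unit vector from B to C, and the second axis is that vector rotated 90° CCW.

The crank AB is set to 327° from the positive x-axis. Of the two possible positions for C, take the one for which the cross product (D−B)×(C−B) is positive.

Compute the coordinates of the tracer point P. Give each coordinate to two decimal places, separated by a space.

A=(0,0), D=(5.00,0)
B = A + 3.00·(cos327°, sin327°) = (2.5160, -1.6339)
|BD| = 2.9732
circle(B,6.00) ∩ circle(D,5.00): a=3.3365, h=4.9868
  candidates: C₊=(2.5630,4.3659) cross=14.827; C₋=(8.0440,-3.9666) cross=-14.827
  mode + wants cross > 0 → take C=(2.5630,4.3659) (cross=14.827)
ex = (C−B)/|BC| = (0.0078,1.0000); ey = (-1.0000,0.0078)
P = B + 2.21·ex + -1.29·ey = (3.8233,0.5659)

3.82 0.57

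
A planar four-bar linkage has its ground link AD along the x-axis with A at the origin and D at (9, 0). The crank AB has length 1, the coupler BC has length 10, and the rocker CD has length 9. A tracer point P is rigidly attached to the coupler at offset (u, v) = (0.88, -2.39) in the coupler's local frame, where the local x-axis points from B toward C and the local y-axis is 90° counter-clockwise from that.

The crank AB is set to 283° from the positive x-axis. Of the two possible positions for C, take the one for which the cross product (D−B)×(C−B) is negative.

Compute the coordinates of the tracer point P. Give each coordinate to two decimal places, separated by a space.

-1.05 -3.18

A=(0,0), D=(9.00,0)
B = A + 1.00·(cos283°, sin283°) = (0.2250, -0.9744)
|BD| = 8.8290
circle(B,10.00) ∩ circle(D,9.00): a=5.4905, h=8.3579
  candidates: C₊=(4.7595,7.9384) cross=73.792; C₋=(6.6043,-8.6753) cross=-73.792
  mode - wants cross < 0 → take C=(6.6043,-8.6753) (cross=-73.792)
ex = (C−B)/|BC| = (0.6379,-0.7701); ey = (0.7701,0.6379)
P = B + 0.88·ex + -2.39·ey = (-1.0542,-3.1767)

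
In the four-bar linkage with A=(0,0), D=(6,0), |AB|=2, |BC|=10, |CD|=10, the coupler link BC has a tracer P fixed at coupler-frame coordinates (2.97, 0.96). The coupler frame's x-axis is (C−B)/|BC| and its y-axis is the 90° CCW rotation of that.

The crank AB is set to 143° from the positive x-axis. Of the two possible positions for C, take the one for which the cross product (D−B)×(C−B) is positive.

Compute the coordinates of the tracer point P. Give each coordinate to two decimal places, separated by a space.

-0.86 4.24

A=(0,0), D=(6.00,0)
B = A + 2.00·(cos143°, sin143°) = (-1.5973, 1.2036)
|BD| = 7.6920
circle(B,10.00) ∩ circle(D,10.00): a=3.8460, h=9.2308
  candidates: C₊=(3.6458,9.7189) cross=71.004; C₋=(0.7569,-8.5153) cross=-71.004
  mode + wants cross > 0 → take C=(3.6458,9.7189) (cross=71.004)
ex = (C−B)/|BC| = (0.5243,0.8515); ey = (-0.8515,0.5243)
P = B + 2.97·ex + 0.96·ey = (-0.8576,4.2360)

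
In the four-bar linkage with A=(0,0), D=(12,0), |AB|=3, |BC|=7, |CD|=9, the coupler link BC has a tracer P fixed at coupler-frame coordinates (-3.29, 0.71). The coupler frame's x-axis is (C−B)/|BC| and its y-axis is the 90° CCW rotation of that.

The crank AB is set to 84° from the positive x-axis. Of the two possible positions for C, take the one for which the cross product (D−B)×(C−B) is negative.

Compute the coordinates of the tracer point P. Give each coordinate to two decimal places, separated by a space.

-0.60 6.22

A=(0,0), D=(12.00,0)
B = A + 3.00·(cos84°, sin84°) = (0.3136, 2.9836)
|BD| = 12.0613
circle(B,7.00) ∩ circle(D,9.00): a=4.7041, h=5.1838
  candidates: C₊=(6.1538,6.8426) cross=62.523; C₋=(3.5892,-3.2028) cross=-62.523
  mode - wants cross < 0 → take C=(3.5892,-3.2028) (cross=-62.523)
ex = (C−B)/|BC| = (0.4679,-0.8838); ey = (0.8838,0.4679)
P = B + -3.29·ex + 0.71·ey = (-0.5985,6.2234)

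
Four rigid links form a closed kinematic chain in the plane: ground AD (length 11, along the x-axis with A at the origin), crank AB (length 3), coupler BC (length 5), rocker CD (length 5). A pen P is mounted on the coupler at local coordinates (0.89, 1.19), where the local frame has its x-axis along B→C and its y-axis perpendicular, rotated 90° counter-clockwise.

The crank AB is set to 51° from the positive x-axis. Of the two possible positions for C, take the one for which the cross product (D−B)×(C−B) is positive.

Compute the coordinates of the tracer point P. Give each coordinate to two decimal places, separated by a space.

A=(0,0), D=(11.00,0)
B = A + 3.00·(cos51°, sin51°) = (1.8880, 2.3314)
|BD| = 9.4056
circle(B,5.00) ∩ circle(D,5.00): a=4.7028, h=1.6982
  candidates: C₊=(6.8649,2.8109) cross=15.972; C₋=(6.0230,-0.4795) cross=-15.972
  mode + wants cross > 0 → take C=(6.8649,2.8109) (cross=15.972)
ex = (C−B)/|BC| = (0.9954,0.0959); ey = (-0.0959,0.9954)
P = B + 0.89·ex + 1.19·ey = (2.6597,3.6013)

2.66 3.60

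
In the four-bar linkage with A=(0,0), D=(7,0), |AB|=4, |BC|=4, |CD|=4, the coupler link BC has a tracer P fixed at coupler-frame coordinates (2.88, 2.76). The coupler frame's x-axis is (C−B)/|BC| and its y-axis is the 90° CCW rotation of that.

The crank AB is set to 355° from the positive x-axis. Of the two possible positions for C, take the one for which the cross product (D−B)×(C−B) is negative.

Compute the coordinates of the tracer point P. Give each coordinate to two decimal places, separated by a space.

7.79 -1.54

A=(0,0), D=(7.00,0)
B = A + 4.00·(cos355°, sin355°) = (3.9848, -0.3486)
|BD| = 3.0353
circle(B,4.00) ∩ circle(D,4.00): a=1.5177, h=3.7009
  candidates: C₊=(5.0673,3.5021) cross=11.233; C₋=(5.9175,-3.8507) cross=-11.233
  mode - wants cross < 0 → take C=(5.9175,-3.8507) (cross=-11.233)
ex = (C−B)/|BC| = (0.4832,-0.8755); ey = (0.8755,0.4832)
P = B + 2.88·ex + 2.76·ey = (7.7928,-1.5366)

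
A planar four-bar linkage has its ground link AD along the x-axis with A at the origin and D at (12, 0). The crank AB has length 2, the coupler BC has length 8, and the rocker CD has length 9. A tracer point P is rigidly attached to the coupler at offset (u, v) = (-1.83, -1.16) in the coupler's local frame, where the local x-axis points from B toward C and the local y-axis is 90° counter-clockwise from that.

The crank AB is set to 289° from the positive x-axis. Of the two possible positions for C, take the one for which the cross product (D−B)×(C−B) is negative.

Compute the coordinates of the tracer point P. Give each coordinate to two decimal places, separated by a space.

-1.49 -1.54

A=(0,0), D=(12.00,0)
B = A + 2.00·(cos289°, sin289°) = (0.6511, -1.8910)
|BD| = 11.5053
circle(B,8.00) ∩ circle(D,9.00): a=5.0139, h=6.2339
  candidates: C₊=(4.5722,5.0821) cross=71.723; C₋=(6.6214,-7.2160) cross=-71.723
  mode - wants cross < 0 → take C=(6.6214,-7.2160) (cross=-71.723)
ex = (C−B)/|BC| = (0.7463,-0.6656); ey = (0.6656,0.7463)
P = B + -1.83·ex + -1.16·ey = (-1.4867,-1.5386)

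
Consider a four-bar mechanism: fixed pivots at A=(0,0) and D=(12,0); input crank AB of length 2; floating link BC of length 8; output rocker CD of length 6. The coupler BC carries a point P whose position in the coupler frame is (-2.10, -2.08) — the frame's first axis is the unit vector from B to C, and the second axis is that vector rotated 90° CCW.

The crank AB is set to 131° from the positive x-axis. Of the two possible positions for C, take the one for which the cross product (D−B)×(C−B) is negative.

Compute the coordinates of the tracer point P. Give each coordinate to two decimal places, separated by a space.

-4.02 0.32

A=(0,0), D=(12.00,0)
B = A + 2.00·(cos131°, sin131°) = (-1.3121, 1.5094)
|BD| = 13.3974
circle(B,8.00) ∩ circle(D,6.00): a=7.7437, h=2.0088
  candidates: C₊=(6.6086,2.6330) cross=26.913; C₋=(6.1559,-1.3590) cross=-26.913
  mode - wants cross < 0 → take C=(6.1559,-1.3590) (cross=-26.913)
ex = (C−B)/|BC| = (0.9335,-0.3586); ey = (0.3586,0.9335)
P = B + -2.10·ex + -2.08·ey = (-4.0183,0.3207)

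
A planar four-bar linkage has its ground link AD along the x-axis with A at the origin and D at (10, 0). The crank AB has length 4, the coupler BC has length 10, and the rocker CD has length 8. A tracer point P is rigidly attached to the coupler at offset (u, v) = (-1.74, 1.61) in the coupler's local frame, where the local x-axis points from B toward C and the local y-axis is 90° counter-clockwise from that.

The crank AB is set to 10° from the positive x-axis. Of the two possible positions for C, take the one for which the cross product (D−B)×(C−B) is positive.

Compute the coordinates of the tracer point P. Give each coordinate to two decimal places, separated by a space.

1.57 0.54

A=(0,0), D=(10.00,0)
B = A + 4.00·(cos10°, sin10°) = (3.9392, 0.6946)
|BD| = 6.1004
circle(B,10.00) ∩ circle(D,8.00): a=6.0008, h=7.9994
  candidates: C₊=(10.8118,7.9587) cross=48.800; C₋=(8.9902,-7.9360) cross=-48.800
  mode + wants cross > 0 → take C=(10.8118,7.9587) (cross=48.800)
ex = (C−B)/|BC| = (0.6873,0.7264); ey = (-0.7264,0.6873)
P = B + -1.74·ex + 1.61·ey = (1.5739,0.5371)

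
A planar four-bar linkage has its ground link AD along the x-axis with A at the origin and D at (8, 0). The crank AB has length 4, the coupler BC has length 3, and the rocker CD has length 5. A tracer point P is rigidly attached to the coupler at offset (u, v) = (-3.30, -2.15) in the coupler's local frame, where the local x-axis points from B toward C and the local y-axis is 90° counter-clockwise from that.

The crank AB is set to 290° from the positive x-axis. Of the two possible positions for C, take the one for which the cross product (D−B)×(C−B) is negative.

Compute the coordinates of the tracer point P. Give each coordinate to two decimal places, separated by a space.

-1.66 -6.27

A=(0,0), D=(8.00,0)
B = A + 4.00·(cos290°, sin290°) = (1.3681, -3.7588)
|BD| = 7.6230
circle(B,3.00) ∩ circle(D,5.00): a=2.7621, h=1.1709
  candidates: C₊=(3.1937,-1.3782) cross=8.926; C₋=(4.3484,-3.4155) cross=-8.926
  mode - wants cross < 0 → take C=(4.3484,-3.4155) (cross=-8.926)
ex = (C−B)/|BC| = (0.9934,0.1144); ey = (-0.1144,0.9934)
P = B + -3.30·ex + -2.15·ey = (-1.6642,-6.2722)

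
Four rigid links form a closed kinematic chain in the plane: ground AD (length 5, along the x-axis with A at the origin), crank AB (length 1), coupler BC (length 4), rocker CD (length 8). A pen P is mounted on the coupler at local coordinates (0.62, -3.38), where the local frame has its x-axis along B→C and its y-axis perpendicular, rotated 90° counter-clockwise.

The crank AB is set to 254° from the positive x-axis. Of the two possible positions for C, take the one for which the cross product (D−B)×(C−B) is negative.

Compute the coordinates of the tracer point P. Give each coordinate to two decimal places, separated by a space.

A=(0,0), D=(5.00,0)
B = A + 1.00·(cos254°, sin254°) = (-0.2756, -0.9613)
|BD| = 5.3625
circle(B,4.00) ∩ circle(D,8.00): a=-1.7943, h=3.5750
  candidates: C₊=(-2.6817,2.2342) cross=19.171; C₋=(-1.4000,-4.8000) cross=-19.171
  mode - wants cross < 0 → take C=(-1.4000,-4.8000) (cross=-19.171)
ex = (C−B)/|BC| = (-0.2811,-0.9597); ey = (0.9597,-0.2811)
P = B + 0.62·ex + -3.38·ey = (-3.6936,-0.6062)

-3.69 -0.61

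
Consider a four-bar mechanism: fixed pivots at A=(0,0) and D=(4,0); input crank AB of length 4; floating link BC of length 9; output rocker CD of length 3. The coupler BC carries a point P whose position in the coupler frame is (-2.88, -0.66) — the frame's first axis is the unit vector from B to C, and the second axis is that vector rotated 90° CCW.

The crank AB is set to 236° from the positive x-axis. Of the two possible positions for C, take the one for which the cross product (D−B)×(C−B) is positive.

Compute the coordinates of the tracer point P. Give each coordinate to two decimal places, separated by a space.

-3.83 -5.81

A=(0,0), D=(4.00,0)
B = A + 4.00·(cos236°, sin236°) = (-2.2368, -3.3162)
|BD| = 7.0636
circle(B,9.00) ∩ circle(D,3.00): a=8.6284, h=2.5596
  candidates: C₊=(4.1800,2.9946) cross=18.080; C₋=(6.5833,-1.5254) cross=-18.080
  mode + wants cross > 0 → take C=(4.1800,2.9946) (cross=18.080)
ex = (C−B)/|BC| = (0.7130,0.7012); ey = (-0.7012,0.7130)
P = B + -2.88·ex + -0.66·ey = (-3.8273,-5.8061)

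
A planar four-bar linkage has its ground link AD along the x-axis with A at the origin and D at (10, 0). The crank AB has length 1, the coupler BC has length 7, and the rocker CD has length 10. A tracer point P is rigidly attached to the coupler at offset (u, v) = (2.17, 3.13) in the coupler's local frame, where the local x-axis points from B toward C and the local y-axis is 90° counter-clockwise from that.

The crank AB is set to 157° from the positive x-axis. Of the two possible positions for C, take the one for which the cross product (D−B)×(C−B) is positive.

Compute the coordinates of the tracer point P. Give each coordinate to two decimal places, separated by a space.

-2.63 3.79

A=(0,0), D=(10.00,0)
B = A + 1.00·(cos157°, sin157°) = (-0.9205, 0.3907)
|BD| = 10.9275
circle(B,7.00) ∩ circle(D,10.00): a=3.1302, h=6.2611
  candidates: C₊=(2.4316,6.5359) cross=68.419; C₋=(1.9838,-5.9783) cross=-68.419
  mode + wants cross > 0 → take C=(2.4316,6.5359) (cross=68.419)
ex = (C−B)/|BC| = (0.4789,0.8779); ey = (-0.8779,0.4789)
P = B + 2.17·ex + 3.13·ey = (-2.6292,3.7946)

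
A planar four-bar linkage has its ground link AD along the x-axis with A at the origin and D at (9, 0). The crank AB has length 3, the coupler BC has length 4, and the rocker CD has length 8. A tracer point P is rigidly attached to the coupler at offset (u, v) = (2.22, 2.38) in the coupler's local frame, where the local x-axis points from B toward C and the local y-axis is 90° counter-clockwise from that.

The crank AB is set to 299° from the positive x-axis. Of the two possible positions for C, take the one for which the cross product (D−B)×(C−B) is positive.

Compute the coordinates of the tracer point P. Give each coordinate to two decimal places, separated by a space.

-1.10 -0.61

A=(0,0), D=(9.00,0)
B = A + 3.00·(cos299°, sin299°) = (1.4544, -2.6239)
|BD| = 7.9888
circle(B,4.00) ∩ circle(D,8.00): a=0.9902, h=3.8755
  candidates: C₊=(1.1168,1.3619) cross=30.961; C₋=(3.6625,-5.9592) cross=-30.961
  mode + wants cross > 0 → take C=(1.1168,1.3619) (cross=30.961)
ex = (C−B)/|BC| = (-0.0844,0.9964); ey = (-0.9964,-0.0844)
P = B + 2.22·ex + 2.38·ey = (-1.1045,-0.6127)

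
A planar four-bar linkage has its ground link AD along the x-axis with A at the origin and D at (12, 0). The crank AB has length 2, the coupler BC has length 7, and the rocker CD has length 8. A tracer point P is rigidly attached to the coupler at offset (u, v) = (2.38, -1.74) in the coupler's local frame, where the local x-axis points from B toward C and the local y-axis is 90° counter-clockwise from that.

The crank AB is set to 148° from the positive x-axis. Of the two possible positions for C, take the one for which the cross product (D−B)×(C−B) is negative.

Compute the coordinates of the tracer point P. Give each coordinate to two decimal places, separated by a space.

-0.50 -1.63

A=(0,0), D=(12.00,0)
B = A + 2.00·(cos148°, sin148°) = (-1.6961, 1.0598)
|BD| = 13.7370
circle(B,7.00) ∩ circle(D,8.00): a=6.3226, h=3.0042
  candidates: C₊=(4.8394,3.5673) cross=41.269; C₋=(4.3758,-2.4232) cross=-41.269
  mode - wants cross < 0 → take C=(4.3758,-2.4232) (cross=-41.269)
ex = (C−B)/|BC| = (0.8674,-0.4976); ey = (0.4976,0.8674)
P = B + 2.38·ex + -1.74·ey = (-0.4974,-1.6337)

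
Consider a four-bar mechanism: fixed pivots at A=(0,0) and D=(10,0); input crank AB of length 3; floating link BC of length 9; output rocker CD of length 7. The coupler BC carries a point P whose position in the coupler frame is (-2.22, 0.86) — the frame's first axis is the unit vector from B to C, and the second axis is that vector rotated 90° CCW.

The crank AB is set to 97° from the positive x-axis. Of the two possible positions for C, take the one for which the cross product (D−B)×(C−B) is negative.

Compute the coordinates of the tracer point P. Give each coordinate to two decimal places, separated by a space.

-0.89 5.30

A=(0,0), D=(10.00,0)
B = A + 3.00·(cos97°, sin97°) = (-0.3656, 2.9776)
|BD| = 10.7848
circle(B,9.00) ∩ circle(D,7.00): a=6.8760, h=5.8070
  candidates: C₊=(7.8464,6.6605) cross=62.627; C₋=(4.6398,-4.5020) cross=-62.627
  mode - wants cross < 0 → take C=(4.6398,-4.5020) (cross=-62.627)
ex = (C−B)/|BC| = (0.5562,-0.8311); ey = (0.8311,0.5562)
P = B + -2.22·ex + 0.86·ey = (-0.8856,5.3009)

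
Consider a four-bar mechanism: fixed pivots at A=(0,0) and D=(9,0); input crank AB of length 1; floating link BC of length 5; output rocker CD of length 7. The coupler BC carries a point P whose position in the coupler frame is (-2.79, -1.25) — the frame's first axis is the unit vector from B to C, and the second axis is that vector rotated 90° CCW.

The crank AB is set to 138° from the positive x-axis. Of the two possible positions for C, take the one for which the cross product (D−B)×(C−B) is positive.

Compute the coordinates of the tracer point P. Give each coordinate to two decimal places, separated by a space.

-2.12 -2.06

A=(0,0), D=(9.00,0)
B = A + 1.00·(cos138°, sin138°) = (-0.7431, 0.6691)
|BD| = 9.7661
circle(B,5.00) ∩ circle(D,7.00): a=3.6543, h=3.4126
  candidates: C₊=(3.1364,3.8234) cross=33.328; C₋=(2.6688,-2.9859) cross=-33.328
  mode + wants cross > 0 → take C=(3.1364,3.8234) (cross=33.328)
ex = (C−B)/|BC| = (0.7759,0.6308); ey = (-0.6308,0.7759)
P = B + -2.79·ex + -1.25·ey = (-2.1194,-2.0608)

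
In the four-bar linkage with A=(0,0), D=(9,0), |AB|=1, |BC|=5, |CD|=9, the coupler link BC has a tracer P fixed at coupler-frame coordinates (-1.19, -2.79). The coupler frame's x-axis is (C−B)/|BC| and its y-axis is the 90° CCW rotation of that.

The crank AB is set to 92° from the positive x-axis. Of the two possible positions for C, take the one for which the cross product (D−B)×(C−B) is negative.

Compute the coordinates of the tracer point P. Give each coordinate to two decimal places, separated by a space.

A=(0,0), D=(9.00,0)
B = A + 1.00·(cos92°, sin92°) = (-0.0349, 0.9994)
|BD| = 9.0900
circle(B,5.00) ∩ circle(D,9.00): a=1.4647, h=4.7807
  candidates: C₊=(1.9465,5.5900) cross=43.456; C₋=(0.8953,-3.9133) cross=-43.456
  mode - wants cross < 0 → take C=(0.8953,-3.9133) (cross=-43.456)
ex = (C−B)/|BC| = (0.1860,-0.9825); ey = (0.9825,0.1860)
P = B + -1.19·ex + -2.79·ey = (-2.9976,1.6496)

-3.00 1.65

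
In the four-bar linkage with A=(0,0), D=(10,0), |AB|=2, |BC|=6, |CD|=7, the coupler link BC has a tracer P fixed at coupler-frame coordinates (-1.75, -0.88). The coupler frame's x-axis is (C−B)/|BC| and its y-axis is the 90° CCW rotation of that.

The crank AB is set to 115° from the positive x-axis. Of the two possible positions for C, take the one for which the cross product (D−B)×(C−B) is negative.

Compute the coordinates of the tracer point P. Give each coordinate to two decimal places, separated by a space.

-2.71 2.42

A=(0,0), D=(10.00,0)
B = A + 2.00·(cos115°, sin115°) = (-0.8452, 1.8126)
|BD| = 10.9957
circle(B,6.00) ∩ circle(D,7.00): a=4.9067, h=3.4532
  candidates: C₊=(4.5636,4.4097) cross=37.970; C₋=(3.4251,-2.4022) cross=-37.970
  mode - wants cross < 0 → take C=(3.4251,-2.4022) (cross=-37.970)
ex = (C−B)/|BC| = (0.7117,-0.7025); ey = (0.7025,0.7117)
P = B + -1.75·ex + -0.88·ey = (-2.7089,2.4156)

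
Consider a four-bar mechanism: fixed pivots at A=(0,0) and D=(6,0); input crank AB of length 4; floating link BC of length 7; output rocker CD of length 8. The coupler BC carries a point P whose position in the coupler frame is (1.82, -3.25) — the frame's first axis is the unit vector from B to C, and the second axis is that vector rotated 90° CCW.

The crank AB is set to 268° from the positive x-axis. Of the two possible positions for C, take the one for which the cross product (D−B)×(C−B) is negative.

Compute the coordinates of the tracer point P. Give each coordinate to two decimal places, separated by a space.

-0.50 -7.71

A=(0,0), D=(6.00,0)
B = A + 4.00·(cos268°, sin268°) = (-0.1396, -3.9976)
|BD| = 7.3263
circle(B,7.00) ∩ circle(D,8.00): a=2.6395, h=6.4833
  candidates: C₊=(-1.4653,2.8758) cross=47.499; C₋=(5.6099,-7.9905) cross=-47.499
  mode - wants cross < 0 → take C=(5.6099,-7.9905) (cross=-47.499)
ex = (C−B)/|BC| = (0.8214,-0.5704); ey = (0.5704,0.8214)
P = B + 1.82·ex + -3.25·ey = (-0.4986,-7.7051)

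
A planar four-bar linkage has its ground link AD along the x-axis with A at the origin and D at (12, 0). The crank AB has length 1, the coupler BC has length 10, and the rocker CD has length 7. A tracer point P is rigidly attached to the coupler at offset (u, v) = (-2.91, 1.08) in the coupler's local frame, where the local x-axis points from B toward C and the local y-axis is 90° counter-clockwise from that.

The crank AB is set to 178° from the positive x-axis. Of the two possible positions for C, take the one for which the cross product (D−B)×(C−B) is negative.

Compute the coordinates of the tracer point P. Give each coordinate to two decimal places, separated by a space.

-2.88 2.50

A=(0,0), D=(12.00,0)
B = A + 1.00·(cos178°, sin178°) = (-0.9994, 0.0349)
|BD| = 12.9994
circle(B,10.00) ∩ circle(D,7.00): a=8.4613, h=5.3297
  candidates: C₊=(7.4762,5.3419) cross=69.283; C₋=(7.4476,-5.3175) cross=-69.283
  mode - wants cross < 0 → take C=(7.4476,-5.3175) (cross=-69.283)
ex = (C−B)/|BC| = (0.8447,-0.5352); ey = (0.5352,0.8447)
P = B + -2.91·ex + 1.08·ey = (-2.8794,2.5047)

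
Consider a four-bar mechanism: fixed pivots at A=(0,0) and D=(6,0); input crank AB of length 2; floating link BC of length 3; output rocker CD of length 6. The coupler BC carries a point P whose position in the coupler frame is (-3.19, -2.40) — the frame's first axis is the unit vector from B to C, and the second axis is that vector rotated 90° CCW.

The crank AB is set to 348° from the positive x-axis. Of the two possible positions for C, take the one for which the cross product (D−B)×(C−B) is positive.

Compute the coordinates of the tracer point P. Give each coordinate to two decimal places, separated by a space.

A=(0,0), D=(6.00,0)
B = A + 2.00·(cos348°, sin348°) = (1.9563, -0.4158)
|BD| = 4.0650
circle(B,3.00) ∩ circle(D,6.00): a=-1.2885, h=2.7092
  candidates: C₊=(0.3974,2.1474) cross=11.013; C₋=(0.9517,-3.2426) cross=-11.013
  mode + wants cross > 0 → take C=(0.3974,2.1474) (cross=11.013)
ex = (C−B)/|BC| = (-0.5196,0.8544); ey = (-0.8544,-0.5196)
P = B + -3.19·ex + -2.40·ey = (5.6644,-1.8943)

5.66 -1.89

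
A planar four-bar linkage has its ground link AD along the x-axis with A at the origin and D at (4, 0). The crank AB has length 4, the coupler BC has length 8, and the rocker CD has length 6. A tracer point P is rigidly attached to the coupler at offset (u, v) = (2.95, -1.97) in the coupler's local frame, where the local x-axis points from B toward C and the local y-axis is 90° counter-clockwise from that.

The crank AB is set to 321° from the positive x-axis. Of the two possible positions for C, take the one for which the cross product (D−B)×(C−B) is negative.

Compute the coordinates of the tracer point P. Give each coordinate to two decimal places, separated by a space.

A=(0,0), D=(4.00,0)
B = A + 4.00·(cos321°, sin321°) = (3.1086, -2.5173)
|BD| = 2.6705
circle(B,8.00) ∩ circle(D,6.00): a=6.5778, h=4.5533
  candidates: C₊=(1.0121,5.2031) cross=12.159; C₋=(9.5964,2.1633) cross=-12.159
  mode - wants cross < 0 → take C=(9.5964,2.1633) (cross=-12.159)
ex = (C−B)/|BC| = (0.8110,0.5851); ey = (-0.5851,0.8110)
P = B + 2.95·ex + -1.97·ey = (6.6536,-2.3890)

6.65 -2.39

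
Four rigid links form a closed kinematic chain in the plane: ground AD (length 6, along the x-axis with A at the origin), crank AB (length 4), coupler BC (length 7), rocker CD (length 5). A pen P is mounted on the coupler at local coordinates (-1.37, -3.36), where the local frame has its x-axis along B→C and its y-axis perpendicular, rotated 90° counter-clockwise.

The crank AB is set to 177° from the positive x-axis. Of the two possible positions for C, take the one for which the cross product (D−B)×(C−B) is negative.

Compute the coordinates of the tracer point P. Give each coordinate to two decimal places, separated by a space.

A=(0,0), D=(6.00,0)
B = A + 4.00·(cos177°, sin177°) = (-3.9945, 0.2093)
|BD| = 9.9967
circle(B,7.00) ∩ circle(D,5.00): a=6.1988, h=3.2520
  candidates: C₊=(2.2710,3.3308) cross=32.509; C₋=(2.1348,-3.1718) cross=-32.509
  mode - wants cross < 0 → take C=(2.1348,-3.1718) (cross=-32.509)
ex = (C−B)/|BC| = (0.8756,-0.4830); ey = (0.4830,0.8756)
P = B + -1.37·ex + -3.36·ey = (-6.8170,-2.0710)

-6.82 -2.07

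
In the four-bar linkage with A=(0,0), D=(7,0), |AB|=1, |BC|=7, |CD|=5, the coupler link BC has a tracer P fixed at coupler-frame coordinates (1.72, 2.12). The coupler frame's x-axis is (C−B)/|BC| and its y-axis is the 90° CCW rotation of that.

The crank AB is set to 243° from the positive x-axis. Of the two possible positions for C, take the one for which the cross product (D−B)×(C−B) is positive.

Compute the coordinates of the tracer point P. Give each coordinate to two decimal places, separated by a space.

-0.83 1.81

A=(0,0), D=(7.00,0)
B = A + 1.00·(cos243°, sin243°) = (-0.4540, -0.8910)
|BD| = 7.5071
circle(B,7.00) ∩ circle(D,5.00): a=5.3520, h=4.5117
  candidates: C₊=(4.3247,4.2241) cross=33.870; C₋=(5.3957,-4.7356) cross=-33.870
  mode + wants cross > 0 → take C=(4.3247,4.2241) (cross=33.870)
ex = (C−B)/|BC| = (0.6827,0.7307); ey = (-0.7307,0.6827)
P = B + 1.72·ex + 2.12·ey = (-0.8289,1.8131)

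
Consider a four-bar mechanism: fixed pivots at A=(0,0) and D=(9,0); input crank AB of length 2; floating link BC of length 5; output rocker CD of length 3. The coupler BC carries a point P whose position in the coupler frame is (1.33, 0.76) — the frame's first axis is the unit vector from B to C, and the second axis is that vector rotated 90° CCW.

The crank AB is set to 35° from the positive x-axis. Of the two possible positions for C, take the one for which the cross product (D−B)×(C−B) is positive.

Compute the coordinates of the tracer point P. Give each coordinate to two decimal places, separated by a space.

A=(0,0), D=(9.00,0)
B = A + 2.00·(cos35°, sin35°) = (1.6383, 1.1472)
|BD| = 7.4505
circle(B,5.00) ∩ circle(D,3.00): a=4.7990, h=1.4034
  candidates: C₊=(6.5962,1.7949) cross=10.456; C₋=(6.1640,-0.9784) cross=-10.456
  mode + wants cross > 0 → take C=(6.5962,1.7949) (cross=10.456)
ex = (C−B)/|BC| = (0.9916,0.1295); ey = (-0.1295,0.9916)
P = B + 1.33·ex + 0.76·ey = (2.8586,2.0730)

2.86 2.07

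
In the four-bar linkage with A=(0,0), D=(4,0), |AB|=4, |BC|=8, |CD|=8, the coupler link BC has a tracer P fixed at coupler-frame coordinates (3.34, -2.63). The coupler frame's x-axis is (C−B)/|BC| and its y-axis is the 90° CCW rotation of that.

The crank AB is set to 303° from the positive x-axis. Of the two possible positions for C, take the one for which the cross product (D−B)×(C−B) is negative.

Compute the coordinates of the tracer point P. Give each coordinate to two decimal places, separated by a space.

4.74 -6.75

A=(0,0), D=(4.00,0)
B = A + 4.00·(cos303°, sin303°) = (2.1786, -3.3547)
|BD| = 3.8173
circle(B,8.00) ∩ circle(D,8.00): a=1.9086, h=7.7690
  candidates: C₊=(-3.7382,2.0297) cross=29.656; C₋=(9.9168,-5.3844) cross=-29.656
  mode - wants cross < 0 → take C=(9.9168,-5.3844) (cross=-29.656)
ex = (C−B)/|BC| = (0.9673,-0.2537); ey = (0.2537,0.9673)
P = B + 3.34·ex + -2.63·ey = (4.7420,-6.7460)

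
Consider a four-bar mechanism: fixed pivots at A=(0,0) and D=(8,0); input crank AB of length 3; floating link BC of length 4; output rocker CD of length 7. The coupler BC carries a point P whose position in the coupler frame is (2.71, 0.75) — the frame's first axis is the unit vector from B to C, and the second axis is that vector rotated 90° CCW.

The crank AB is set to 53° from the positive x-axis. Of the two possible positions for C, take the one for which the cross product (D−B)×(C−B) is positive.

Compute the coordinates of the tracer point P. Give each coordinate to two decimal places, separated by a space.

2.66 5.07

A=(0,0), D=(8.00,0)
B = A + 3.00·(cos53°, sin53°) = (1.8054, 2.3959)
|BD| = 6.6418
circle(B,4.00) ∩ circle(D,7.00): a=0.8366, h=3.9115
  candidates: C₊=(3.9967,5.7423) cross=25.979; C₋=(1.1747,-1.5540) cross=-25.979
  mode + wants cross > 0 → take C=(3.9967,5.7423) (cross=25.979)
ex = (C−B)/|BC| = (0.5478,0.8366); ey = (-0.8366,0.5478)
P = B + 2.71·ex + 0.75·ey = (2.6626,5.0739)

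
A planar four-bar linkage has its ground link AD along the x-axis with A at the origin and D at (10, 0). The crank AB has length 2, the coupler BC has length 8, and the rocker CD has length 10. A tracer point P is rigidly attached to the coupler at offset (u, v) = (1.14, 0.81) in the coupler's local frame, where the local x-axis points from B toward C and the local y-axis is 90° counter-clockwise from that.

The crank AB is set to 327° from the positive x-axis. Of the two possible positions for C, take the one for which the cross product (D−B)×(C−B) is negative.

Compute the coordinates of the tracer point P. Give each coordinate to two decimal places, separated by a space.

A=(0,0), D=(10.00,0)
B = A + 2.00·(cos327°, sin327°) = (1.6773, -1.0893)
|BD| = 8.3936
circle(B,8.00) ∩ circle(D,10.00): a=2.0523, h=7.7323
  candidates: C₊=(2.7089,6.8439) cross=64.902; C₋=(4.7158,-8.4898) cross=-64.902
  mode - wants cross < 0 → take C=(4.7158,-8.4898) (cross=-64.902)
ex = (C−B)/|BC| = (0.3798,-0.9251); ey = (0.9251,0.3798)
P = B + 1.14·ex + 0.81·ey = (2.8596,-1.8362)

2.86 -1.84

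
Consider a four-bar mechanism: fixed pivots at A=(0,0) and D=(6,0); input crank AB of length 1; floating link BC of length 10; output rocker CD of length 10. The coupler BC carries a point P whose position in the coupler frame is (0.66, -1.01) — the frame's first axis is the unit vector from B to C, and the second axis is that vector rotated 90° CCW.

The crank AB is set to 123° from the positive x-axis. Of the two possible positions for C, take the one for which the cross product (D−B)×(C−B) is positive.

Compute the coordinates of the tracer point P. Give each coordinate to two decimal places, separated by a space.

A=(0,0), D=(6.00,0)
B = A + 1.00·(cos123°, sin123°) = (-0.5446, 0.8387)
|BD| = 6.5982
circle(B,10.00) ∩ circle(D,10.00): a=3.2991, h=9.4401
  candidates: C₊=(3.9276,9.7829) cross=62.287; C₋=(1.5278,-8.9442) cross=-62.287
  mode + wants cross > 0 → take C=(3.9276,9.7829) (cross=62.287)
ex = (C−B)/|BC| = (0.4472,0.8944); ey = (-0.8944,0.4472)
P = B + 0.66·ex + -1.01·ey = (0.6539,0.9773)

0.65 0.98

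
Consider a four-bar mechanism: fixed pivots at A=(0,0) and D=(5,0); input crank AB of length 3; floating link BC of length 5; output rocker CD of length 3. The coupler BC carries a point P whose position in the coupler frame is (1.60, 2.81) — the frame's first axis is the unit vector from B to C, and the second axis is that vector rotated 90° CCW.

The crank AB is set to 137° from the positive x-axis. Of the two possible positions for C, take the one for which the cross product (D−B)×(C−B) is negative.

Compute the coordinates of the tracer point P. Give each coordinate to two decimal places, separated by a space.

A=(0,0), D=(5.00,0)
B = A + 3.00·(cos137°, sin137°) = (-2.1941, 2.0460)
|BD| = 7.4793
circle(B,5.00) ∩ circle(D,3.00): a=4.8093, h=1.3678
  candidates: C₊=(2.8059,2.0460) cross=10.230; C₋=(2.0576,-0.5852) cross=-10.230
  mode - wants cross < 0 → take C=(2.0576,-0.5852) (cross=-10.230)
ex = (C−B)/|BC| = (0.8503,-0.5262); ey = (0.5262,0.8503)
P = B + 1.60·ex + 2.81·ey = (0.6452,3.5935)

0.65 3.59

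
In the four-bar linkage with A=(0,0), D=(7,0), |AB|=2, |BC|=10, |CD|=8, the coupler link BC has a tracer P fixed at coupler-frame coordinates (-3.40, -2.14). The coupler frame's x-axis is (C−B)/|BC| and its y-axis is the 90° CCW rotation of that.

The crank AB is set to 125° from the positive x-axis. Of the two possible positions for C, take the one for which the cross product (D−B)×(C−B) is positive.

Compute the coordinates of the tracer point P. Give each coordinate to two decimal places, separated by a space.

-2.41 -2.17

A=(0,0), D=(7.00,0)
B = A + 2.00·(cos125°, sin125°) = (-1.1472, 1.6383)
|BD| = 8.3102
circle(B,10.00) ∩ circle(D,8.00): a=6.3211, h=7.7488
  candidates: C₊=(6.5775,7.9888) cross=64.394; C₋=(3.5223,-7.2046) cross=-64.394
  mode + wants cross > 0 → take C=(6.5775,7.9888) (cross=64.394)
ex = (C−B)/|BC| = (0.7725,0.6351); ey = (-0.6351,0.7725)
P = B + -3.40·ex + -2.14·ey = (-2.4145,-2.1740)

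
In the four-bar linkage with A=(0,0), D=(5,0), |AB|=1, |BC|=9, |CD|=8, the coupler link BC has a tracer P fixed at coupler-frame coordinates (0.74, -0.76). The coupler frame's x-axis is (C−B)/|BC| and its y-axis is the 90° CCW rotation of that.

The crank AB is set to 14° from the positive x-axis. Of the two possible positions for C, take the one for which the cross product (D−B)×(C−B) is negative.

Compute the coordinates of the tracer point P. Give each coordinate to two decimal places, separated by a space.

0.57 -0.74

A=(0,0), D=(5.00,0)
B = A + 1.00·(cos14°, sin14°) = (0.9703, 0.2419)
|BD| = 4.0370
circle(B,9.00) ∩ circle(D,8.00): a=4.1240, h=7.9995
  candidates: C₊=(5.5663,7.9799) cross=32.294; C₋=(4.6075,-7.9904) cross=-32.294
  mode - wants cross < 0 → take C=(4.6075,-7.9904) (cross=-32.294)
ex = (C−B)/|BC| = (0.4041,-0.9147); ey = (0.9147,0.4041)
P = B + 0.74·ex + -0.76·ey = (0.5742,-0.7421)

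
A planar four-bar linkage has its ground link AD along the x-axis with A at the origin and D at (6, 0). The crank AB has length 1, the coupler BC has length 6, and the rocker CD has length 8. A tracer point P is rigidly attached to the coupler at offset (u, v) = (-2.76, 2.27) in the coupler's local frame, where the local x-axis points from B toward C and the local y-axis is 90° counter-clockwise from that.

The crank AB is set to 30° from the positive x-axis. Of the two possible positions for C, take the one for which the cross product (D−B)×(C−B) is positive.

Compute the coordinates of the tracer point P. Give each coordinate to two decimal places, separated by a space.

-1.60 -2.08

A=(0,0), D=(6.00,0)
B = A + 1.00·(cos30°, sin30°) = (0.8660, 0.5000)
|BD| = 5.1583
circle(B,6.00) ∩ circle(D,8.00): a=-0.1350, h=5.9985
  candidates: C₊=(1.3131,6.4833) cross=30.942; C₋=(0.1503,-5.4572) cross=-30.942
  mode + wants cross > 0 → take C=(1.3131,6.4833) (cross=30.942)
ex = (C−B)/|BC| = (0.0745,0.9972); ey = (-0.9972,0.0745)
P = B + -2.76·ex + 2.27·ey = (-1.6033,-2.0832)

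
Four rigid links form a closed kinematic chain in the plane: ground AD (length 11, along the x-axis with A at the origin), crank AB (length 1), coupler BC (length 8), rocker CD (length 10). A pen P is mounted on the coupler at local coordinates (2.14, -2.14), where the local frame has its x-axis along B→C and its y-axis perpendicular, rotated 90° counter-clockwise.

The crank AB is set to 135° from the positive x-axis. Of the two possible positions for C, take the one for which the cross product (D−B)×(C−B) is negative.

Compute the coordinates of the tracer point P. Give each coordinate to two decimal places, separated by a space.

A=(0,0), D=(11.00,0)
B = A + 1.00·(cos135°, sin135°) = (-0.7071, 0.7071)
|BD| = 11.7284
circle(B,8.00) ∩ circle(D,10.00): a=4.3295, h=6.7272
  candidates: C₊=(4.0201,7.1611) cross=78.900; C₋=(3.2089,-6.2689) cross=-78.900
  mode - wants cross < 0 → take C=(3.2089,-6.2689) (cross=-78.900)
ex = (C−B)/|BC| = (0.4895,-0.8720); ey = (0.8720,0.4895)
P = B + 2.14·ex + -2.14·ey = (-1.5257,-2.2065)

-1.53 -2.21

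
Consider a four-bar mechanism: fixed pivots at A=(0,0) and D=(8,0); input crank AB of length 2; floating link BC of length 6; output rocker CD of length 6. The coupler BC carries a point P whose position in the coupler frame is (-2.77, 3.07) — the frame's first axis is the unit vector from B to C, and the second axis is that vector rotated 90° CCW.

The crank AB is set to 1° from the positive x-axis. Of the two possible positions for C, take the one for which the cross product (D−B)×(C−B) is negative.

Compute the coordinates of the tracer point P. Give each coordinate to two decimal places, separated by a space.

A=(0,0), D=(8.00,0)
B = A + 2.00·(cos1°, sin1°) = (1.9997, 0.0349)
|BD| = 6.0004
circle(B,6.00) ∩ circle(D,6.00): a=3.0002, h=5.1960
  candidates: C₊=(5.0301,5.2134) cross=31.178; C₋=(4.9696,-5.1785) cross=-31.178
  mode - wants cross < 0 → take C=(4.9696,-5.1785) (cross=-31.178)
ex = (C−B)/|BC| = (0.4950,-0.8689); ey = (0.8689,0.4950)
P = B + -2.77·ex + 3.07·ey = (3.2961,3.9614)

3.30 3.96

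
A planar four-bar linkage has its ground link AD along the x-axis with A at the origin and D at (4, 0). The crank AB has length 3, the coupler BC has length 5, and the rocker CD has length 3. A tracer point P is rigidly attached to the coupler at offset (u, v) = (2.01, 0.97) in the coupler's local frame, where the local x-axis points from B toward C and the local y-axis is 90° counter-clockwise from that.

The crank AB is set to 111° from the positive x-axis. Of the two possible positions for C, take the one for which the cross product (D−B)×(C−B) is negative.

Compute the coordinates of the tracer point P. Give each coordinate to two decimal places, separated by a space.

A=(0,0), D=(4.00,0)
B = A + 3.00·(cos111°, sin111°) = (-1.0751, 2.8007)
|BD| = 5.7966
circle(B,5.00) ∩ circle(D,3.00): a=4.2784, h=2.5875
  candidates: C₊=(3.9210,2.9990) cross=14.999; C₋=(1.4206,-1.5319) cross=-14.999
  mode - wants cross < 0 → take C=(1.4206,-1.5319) (cross=-14.999)
ex = (C−B)/|BC| = (0.4991,-0.8665); ey = (0.8665,0.4991)
P = B + 2.01·ex + 0.97·ey = (0.7687,1.5432)

0.77 1.54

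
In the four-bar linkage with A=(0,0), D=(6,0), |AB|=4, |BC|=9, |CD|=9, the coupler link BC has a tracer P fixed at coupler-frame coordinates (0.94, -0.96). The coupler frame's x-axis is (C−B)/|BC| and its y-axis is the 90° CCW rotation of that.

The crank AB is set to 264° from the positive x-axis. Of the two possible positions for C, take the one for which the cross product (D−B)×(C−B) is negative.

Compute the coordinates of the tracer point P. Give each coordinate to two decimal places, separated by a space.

-0.16 -5.30

A=(0,0), D=(6.00,0)
B = A + 4.00·(cos264°, sin264°) = (-0.4181, -3.9781)
|BD| = 7.5510
circle(B,9.00) ∩ circle(D,9.00): a=3.7755, h=8.1698
  candidates: C₊=(-1.5132,4.9550) cross=61.690; C₋=(7.0950,-8.9331) cross=-61.690
  mode - wants cross < 0 → take C=(7.0950,-8.9331) (cross=-61.690)
ex = (C−B)/|BC| = (0.8348,-0.5506); ey = (0.5506,0.8348)
P = B + 0.94·ex + -0.96·ey = (-0.1619,-5.2970)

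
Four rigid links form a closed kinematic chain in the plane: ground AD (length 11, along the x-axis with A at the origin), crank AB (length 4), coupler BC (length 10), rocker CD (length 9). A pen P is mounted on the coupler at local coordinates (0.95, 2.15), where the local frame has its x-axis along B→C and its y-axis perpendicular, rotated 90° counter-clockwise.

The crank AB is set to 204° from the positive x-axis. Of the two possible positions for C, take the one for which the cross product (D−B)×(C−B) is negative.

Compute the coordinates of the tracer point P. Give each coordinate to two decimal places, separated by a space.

-1.75 -0.25

A=(0,0), D=(11.00,0)
B = A + 4.00·(cos204°, sin204°) = (-3.6542, -1.6269)
|BD| = 14.7442
circle(B,10.00) ∩ circle(D,9.00): a=8.0164, h=5.9780
  candidates: C₊=(3.6537,5.1991) cross=88.141; C₋=(4.9729,-6.6839) cross=-88.141
  mode - wants cross < 0 → take C=(4.9729,-6.6839) (cross=-88.141)
ex = (C−B)/|BC| = (0.8627,-0.5057); ey = (0.5057,0.8627)
P = B + 0.95·ex + 2.15·ey = (-1.7474,-0.2525)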